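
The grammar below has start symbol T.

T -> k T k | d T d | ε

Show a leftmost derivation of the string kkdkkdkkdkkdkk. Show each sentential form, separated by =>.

T => kTk   [T -> k T k]
kTk => kkTkk   [T -> k T k]
kkTkk => kkdTdkk   [T -> d T d]
kkdTdkk => kkdkTkdkk   [T -> k T k]
kkdkTkdkk => kkdkkTkkdkk   [T -> k T k]
kkdkkTkkdkk => kkdkkdTdkkdkk   [T -> d T d]
kkdkkdTdkkdkk => kkdkkdkTkdkkdkk   [T -> k T k]
kkdkkdkTkdkkdkk => kkdkkdkkdkkdkk   [T -> ε]

T => kTk => kkTkk => kkdTdkk => kkdkTkdkk => kkdkkTkkdkk => kkdkkdTdkkdkk => kkdkkdkTkdkkdkk => kkdkkdkkdkkdkk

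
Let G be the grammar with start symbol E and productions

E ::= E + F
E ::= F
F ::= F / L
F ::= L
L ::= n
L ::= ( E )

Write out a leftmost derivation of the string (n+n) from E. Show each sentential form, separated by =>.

E => F   [E ::= F]
F => L   [F ::= L]
L => (E)   [L ::= ( E )]
(E) => (E+F)   [E ::= E + F]
(E+F) => (F+F)   [E ::= F]
(F+F) => (L+F)   [F ::= L]
(L+F) => (n+F)   [L ::= n]
(n+F) => (n+L)   [F ::= L]
(n+L) => (n+n)   [L ::= n]

E => F => L => (E) => (E+F) => (F+F) => (L+F) => (n+F) => (n+L) => (n+n)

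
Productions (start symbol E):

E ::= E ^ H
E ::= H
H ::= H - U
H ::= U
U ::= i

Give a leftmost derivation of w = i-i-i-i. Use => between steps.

E => H => H-U => H-U-U => H-U-U-U => U-U-U-U => i-U-U-U => i-i-U-U => i-i-i-U => i-i-i-i

E => H   [E ::= H]
H => H-U   [H ::= H - U]
H-U => H-U-U   [H ::= H - U]
H-U-U => H-U-U-U   [H ::= H - U]
H-U-U-U => U-U-U-U   [H ::= U]
U-U-U-U => i-U-U-U   [U ::= i]
i-U-U-U => i-i-U-U   [U ::= i]
i-i-U-U => i-i-i-U   [U ::= i]
i-i-i-U => i-i-i-i   [U ::= i]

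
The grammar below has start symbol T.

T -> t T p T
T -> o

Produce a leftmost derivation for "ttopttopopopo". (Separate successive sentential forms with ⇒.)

T⇒tTpT⇒ttTpTpT⇒ttopTpT⇒ttoptTpTpT⇒ttopttTpTpTpT⇒ttopttopTpTpT⇒ttopttopopTpT⇒ttopttopopopT⇒ttopttopopopo

T ⇒ tTpT   [T -> t T p T]
tTpT ⇒ ttTpTpT   [T -> t T p T]
ttTpTpT ⇒ ttopTpT   [T -> o]
ttopTpT ⇒ ttoptTpTpT   [T -> t T p T]
ttoptTpTpT ⇒ ttopttTpTpTpT   [T -> t T p T]
ttopttTpTpTpT ⇒ ttopttopTpTpT   [T -> o]
ttopttopTpTpT ⇒ ttopttopopTpT   [T -> o]
ttopttopopTpT ⇒ ttopttopopopT   [T -> o]
ttopttopopopT ⇒ ttopttopopopo   [T -> o]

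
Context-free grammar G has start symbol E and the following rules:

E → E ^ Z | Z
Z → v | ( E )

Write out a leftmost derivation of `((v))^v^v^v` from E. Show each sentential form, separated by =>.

E => E^Z   [E → E ^ Z]
E^Z => E^Z^Z   [E → E ^ Z]
E^Z^Z => E^Z^Z^Z   [E → E ^ Z]
E^Z^Z^Z => Z^Z^Z^Z   [E → Z]
Z^Z^Z^Z => (E)^Z^Z^Z   [Z → ( E )]
(E)^Z^Z^Z => (Z)^Z^Z^Z   [E → Z]
(Z)^Z^Z^Z => ((E))^Z^Z^Z   [Z → ( E )]
((E))^Z^Z^Z => ((Z))^Z^Z^Z   [E → Z]
((Z))^Z^Z^Z => ((v))^Z^Z^Z   [Z → v]
((v))^Z^Z^Z => ((v))^v^Z^Z   [Z → v]
((v))^v^Z^Z => ((v))^v^v^Z   [Z → v]
((v))^v^v^Z => ((v))^v^v^v   [Z → v]

E=>E^Z=>E^Z^Z=>E^Z^Z^Z=>Z^Z^Z^Z=>(E)^Z^Z^Z=>(Z)^Z^Z^Z=>((E))^Z^Z^Z=>((Z))^Z^Z^Z=>((v))^Z^Z^Z=>((v))^v^Z^Z=>((v))^v^v^Z=>((v))^v^v^v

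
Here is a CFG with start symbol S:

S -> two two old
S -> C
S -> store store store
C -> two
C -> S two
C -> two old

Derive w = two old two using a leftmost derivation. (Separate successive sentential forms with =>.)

S => C => S two => C two => two old two

S => C   [S -> C]
C => S two   [C -> S two]
S two => C two   [S -> C]
C two => two old two   [C -> two old]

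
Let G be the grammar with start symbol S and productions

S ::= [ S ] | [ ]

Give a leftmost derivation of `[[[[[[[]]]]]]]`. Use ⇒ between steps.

S ⇒ [S] ⇒ [[S]] ⇒ [[[S]]] ⇒ [[[[S]]]] ⇒ [[[[[S]]]]] ⇒ [[[[[[S]]]]]] ⇒ [[[[[[[]]]]]]]

S ⇒ [S]   [S ::= [ S ]]
[S] ⇒ [[S]]   [S ::= [ S ]]
[[S]] ⇒ [[[S]]]   [S ::= [ S ]]
[[[S]]] ⇒ [[[[S]]]]   [S ::= [ S ]]
[[[[S]]]] ⇒ [[[[[S]]]]]   [S ::= [ S ]]
[[[[[S]]]]] ⇒ [[[[[[S]]]]]]   [S ::= [ S ]]
[[[[[[S]]]]]] ⇒ [[[[[[[]]]]]]]   [S ::= [ ]]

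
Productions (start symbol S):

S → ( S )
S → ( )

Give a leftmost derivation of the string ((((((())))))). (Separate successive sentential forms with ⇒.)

S⇒(S)⇒((S))⇒(((S)))⇒((((S))))⇒(((((S)))))⇒((((((S))))))⇒((((((()))))))

S ⇒ (S)   [S → ( S )]
(S) ⇒ ((S))   [S → ( S )]
((S)) ⇒ (((S)))   [S → ( S )]
(((S))) ⇒ ((((S))))   [S → ( S )]
((((S)))) ⇒ (((((S)))))   [S → ( S )]
(((((S))))) ⇒ ((((((S))))))   [S → ( S )]
((((((S)))))) ⇒ ((((((()))))))   [S → ( )]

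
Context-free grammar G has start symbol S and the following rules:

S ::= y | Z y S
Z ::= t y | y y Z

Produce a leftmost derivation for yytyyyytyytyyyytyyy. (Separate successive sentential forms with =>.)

S => ZyS => yyZyS => yytyyS => yytyyZyS => yytyyyyZyS => yytyyyytyyS => yytyyyytyyZyS => yytyyyytyytyyS => yytyyyytyytyyZyS => yytyyyytyytyyyyZyS => yytyyyytyytyyyytyyS => yytyyyytyytyyyytyyy

S => ZyS   [S ::= Z y S]
ZyS => yyZyS   [Z ::= y y Z]
yyZyS => yytyyS   [Z ::= t y]
yytyyS => yytyyZyS   [S ::= Z y S]
yytyyZyS => yytyyyyZyS   [Z ::= y y Z]
yytyyyyZyS => yytyyyytyyS   [Z ::= t y]
yytyyyytyyS => yytyyyytyyZyS   [S ::= Z y S]
yytyyyytyyZyS => yytyyyytyytyyS   [Z ::= t y]
yytyyyytyytyyS => yytyyyytyytyyZyS   [S ::= Z y S]
yytyyyytyytyyZyS => yytyyyytyytyyyyZyS   [Z ::= y y Z]
yytyyyytyytyyyyZyS => yytyyyytyytyyyytyyS   [Z ::= t y]
yytyyyytyytyyyytyyS => yytyyyytyytyyyytyyy   [S ::= y]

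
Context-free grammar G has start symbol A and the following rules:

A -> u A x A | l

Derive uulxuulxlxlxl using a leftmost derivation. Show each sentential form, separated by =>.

A => uAxA => uuAxAxA => uulxAxA => uulxuAxAxA => uulxuuAxAxAxA => uulxuulxAxAxA => uulxuulxlxAxA => uulxuulxlxlxA => uulxuulxlxlxl

A => uAxA   [A -> u A x A]
uAxA => uuAxAxA   [A -> u A x A]
uuAxAxA => uulxAxA   [A -> l]
uulxAxA => uulxuAxAxA   [A -> u A x A]
uulxuAxAxA => uulxuuAxAxAxA   [A -> u A x A]
uulxuuAxAxAxA => uulxuulxAxAxA   [A -> l]
uulxuulxAxAxA => uulxuulxlxAxA   [A -> l]
uulxuulxlxAxA => uulxuulxlxlxA   [A -> l]
uulxuulxlxlxA => uulxuulxlxlxl   [A -> l]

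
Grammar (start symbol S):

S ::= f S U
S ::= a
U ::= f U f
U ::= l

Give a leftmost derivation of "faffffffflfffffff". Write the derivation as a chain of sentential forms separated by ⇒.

S ⇒ fSU   [S ::= f S U]
fSU ⇒ faU   [S ::= a]
faU ⇒ fafUf   [U ::= f U f]
fafUf ⇒ faffUff   [U ::= f U f]
faffUff ⇒ fafffUfff   [U ::= f U f]
fafffUfff ⇒ faffffUffff   [U ::= f U f]
faffffUffff ⇒ fafffffUfffff   [U ::= f U f]
fafffffUfffff ⇒ faffffffUffffff   [U ::= f U f]
faffffffUffffff ⇒ fafffffffUfffffff   [U ::= f U f]
fafffffffUfffffff ⇒ faffffffflfffffff   [U ::= l]

S⇒fSU⇒faU⇒fafUf⇒faffUff⇒fafffUfff⇒faffffUffff⇒fafffffUfffff⇒faffffffUffffff⇒fafffffffUfffffff⇒faffffffflfffffff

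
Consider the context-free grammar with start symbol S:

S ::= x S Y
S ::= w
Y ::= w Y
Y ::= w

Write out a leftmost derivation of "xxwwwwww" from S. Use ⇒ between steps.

S ⇒ xSY   [S ::= x S Y]
xSY ⇒ xxSYY   [S ::= x S Y]
xxSYY ⇒ xxwYY   [S ::= w]
xxwYY ⇒ xxwwYY   [Y ::= w Y]
xxwwYY ⇒ xxwwwYY   [Y ::= w Y]
xxwwwYY ⇒ xxwwwwY   [Y ::= w]
xxwwwwY ⇒ xxwwwwwY   [Y ::= w Y]
xxwwwwwY ⇒ xxwwwwww   [Y ::= w]

S ⇒ xSY ⇒ xxSYY ⇒ xxwYY ⇒ xxwwYY ⇒ xxwwwYY ⇒ xxwwwwY ⇒ xxwwwwwY ⇒ xxwwwwww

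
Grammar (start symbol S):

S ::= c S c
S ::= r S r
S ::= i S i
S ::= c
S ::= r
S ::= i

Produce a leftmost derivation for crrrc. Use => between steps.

S => cSc   [S ::= c S c]
cSc => crSrc   [S ::= r S r]
crSrc => crrrc   [S ::= r]

S => cSc => crSrc => crrrc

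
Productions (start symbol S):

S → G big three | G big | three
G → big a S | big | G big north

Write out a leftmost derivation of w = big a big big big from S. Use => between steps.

S => G big => big a S big => big a G big big => big a big big big

S => G big   [S → G big]
G big => big a S big   [G → big a S]
big a S big => big a G big big   [S → G big]
big a G big big => big a big big big   [G → big]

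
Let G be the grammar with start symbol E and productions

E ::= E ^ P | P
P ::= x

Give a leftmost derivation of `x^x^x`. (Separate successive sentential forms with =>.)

E => E^P   [E ::= E ^ P]
E^P => E^P^P   [E ::= E ^ P]
E^P^P => P^P^P   [E ::= P]
P^P^P => x^P^P   [P ::= x]
x^P^P => x^x^P   [P ::= x]
x^x^P => x^x^x   [P ::= x]

E => E^P => E^P^P => P^P^P => x^P^P => x^x^P => x^x^x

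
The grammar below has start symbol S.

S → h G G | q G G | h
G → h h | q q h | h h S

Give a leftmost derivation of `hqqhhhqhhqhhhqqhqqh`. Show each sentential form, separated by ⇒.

S ⇒ hGG ⇒ hqqhG ⇒ hqqhhhS ⇒ hqqhhhqGG ⇒ hqqhhhqhhSG ⇒ hqqhhhqhhqGGG ⇒ hqqhhhqhhqhhSGG ⇒ hqqhhhqhhqhhhGG ⇒ hqqhhhqhhqhhhqqhG ⇒ hqqhhhqhhqhhhqqhqqh

S ⇒ hGG   [S → h G G]
hGG ⇒ hqqhG   [G → q q h]
hqqhG ⇒ hqqhhhS   [G → h h S]
hqqhhhS ⇒ hqqhhhqGG   [S → q G G]
hqqhhhqGG ⇒ hqqhhhqhhSG   [G → h h S]
hqqhhhqhhSG ⇒ hqqhhhqhhqGGG   [S → q G G]
hqqhhhqhhqGGG ⇒ hqqhhhqhhqhhSGG   [G → h h S]
hqqhhhqhhqhhSGG ⇒ hqqhhhqhhqhhhGG   [S → h]
hqqhhhqhhqhhhGG ⇒ hqqhhhqhhqhhhqqhG   [G → q q h]
hqqhhhqhhqhhhqqhG ⇒ hqqhhhqhhqhhhqqhqqh   [G → q q h]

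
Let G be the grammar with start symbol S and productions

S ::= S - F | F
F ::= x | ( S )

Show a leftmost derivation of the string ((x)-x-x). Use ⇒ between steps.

S ⇒ F ⇒ (S) ⇒ (S-F) ⇒ (S-F-F) ⇒ (F-F-F) ⇒ ((S)-F-F) ⇒ ((F)-F-F) ⇒ ((x)-F-F) ⇒ ((x)-x-F) ⇒ ((x)-x-x)

S ⇒ F   [S ::= F]
F ⇒ (S)   [F ::= ( S )]
(S) ⇒ (S-F)   [S ::= S - F]
(S-F) ⇒ (S-F-F)   [S ::= S - F]
(S-F-F) ⇒ (F-F-F)   [S ::= F]
(F-F-F) ⇒ ((S)-F-F)   [F ::= ( S )]
((S)-F-F) ⇒ ((F)-F-F)   [S ::= F]
((F)-F-F) ⇒ ((x)-F-F)   [F ::= x]
((x)-F-F) ⇒ ((x)-x-F)   [F ::= x]
((x)-x-F) ⇒ ((x)-x-x)   [F ::= x]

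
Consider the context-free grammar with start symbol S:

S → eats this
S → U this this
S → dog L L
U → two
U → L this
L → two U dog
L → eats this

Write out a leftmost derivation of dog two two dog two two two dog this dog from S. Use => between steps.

S => dog L L => dog two U dog L => dog two two dog L => dog two two dog two U dog => dog two two dog two L this dog => dog two two dog two two U dog this dog => dog two two dog two two two dog this dog

S => dog L L   [S → dog L L]
dog L L => dog two U dog L   [L → two U dog]
dog two U dog L => dog two two dog L   [U → two]
dog two two dog L => dog two two dog two U dog   [L → two U dog]
dog two two dog two U dog => dog two two dog two L this dog   [U → L this]
dog two two dog two L this dog => dog two two dog two two U dog this dog   [L → two U dog]
dog two two dog two two U dog this dog => dog two two dog two two two dog this dog   [U → two]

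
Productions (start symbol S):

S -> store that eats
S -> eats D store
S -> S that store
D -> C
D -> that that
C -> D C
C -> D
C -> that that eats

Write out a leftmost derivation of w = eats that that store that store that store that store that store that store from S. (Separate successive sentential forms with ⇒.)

S ⇒ S that store ⇒ S that store that store ⇒ S that store that store that store ⇒ S that store that store that store that store ⇒ S that store that store that store that store that store ⇒ eats D store that store that store that store that store that store ⇒ eats that that store that store that store that store that store that store

S ⇒ S that store   [S -> S that store]
S that store ⇒ S that store that store   [S -> S that store]
S that store that store ⇒ S that store that store that store   [S -> S that store]
S that store that store that store ⇒ S that store that store that store that store   [S -> S that store]
S that store that store that store that store ⇒ S that store that store that store that store that store   [S -> S that store]
S that store that store that store that store that store ⇒ eats D store that store that store that store that store that store   [S -> eats D store]
eats D store that store that store that store that store that store ⇒ eats that that store that store that store that store that store that store   [D -> that that]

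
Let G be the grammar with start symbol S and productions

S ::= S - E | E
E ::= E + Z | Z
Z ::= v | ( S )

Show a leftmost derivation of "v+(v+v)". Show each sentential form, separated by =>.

S => E   [S ::= E]
E => E+Z   [E ::= E + Z]
E+Z => Z+Z   [E ::= Z]
Z+Z => v+Z   [Z ::= v]
v+Z => v+(S)   [Z ::= ( S )]
v+(S) => v+(E)   [S ::= E]
v+(E) => v+(E+Z)   [E ::= E + Z]
v+(E+Z) => v+(Z+Z)   [E ::= Z]
v+(Z+Z) => v+(v+Z)   [Z ::= v]
v+(v+Z) => v+(v+v)   [Z ::= v]

S => E => E+Z => Z+Z => v+Z => v+(S) => v+(E) => v+(E+Z) => v+(Z+Z) => v+(v+Z) => v+(v+v)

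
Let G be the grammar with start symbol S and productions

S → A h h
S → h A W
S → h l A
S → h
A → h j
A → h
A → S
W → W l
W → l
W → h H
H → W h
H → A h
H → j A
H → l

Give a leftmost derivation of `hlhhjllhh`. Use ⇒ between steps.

S ⇒ hlA ⇒ hlS ⇒ hlAhh ⇒ hlShh ⇒ hlhAWhh ⇒ hlhhjWhh ⇒ hlhhjWlhh ⇒ hlhhjllhh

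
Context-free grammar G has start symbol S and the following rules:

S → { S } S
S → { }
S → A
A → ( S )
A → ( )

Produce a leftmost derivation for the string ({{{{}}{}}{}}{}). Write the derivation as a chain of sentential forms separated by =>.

S => A => (S) => ({S}S) => ({{S}S}S) => ({{{S}S}S}S) => ({{{{}}S}S}S) => ({{{{}}{}}S}S) => ({{{{}}{}}{}}S) => ({{{{}}{}}{}}{})

S => A   [S → A]
A => (S)   [A → ( S )]
(S) => ({S}S)   [S → { S } S]
({S}S) => ({{S}S}S)   [S → { S } S]
({{S}S}S) => ({{{S}S}S}S)   [S → { S } S]
({{{S}S}S}S) => ({{{{}}S}S}S)   [S → { }]
({{{{}}S}S}S) => ({{{{}}{}}S}S)   [S → { }]
({{{{}}{}}S}S) => ({{{{}}{}}{}}S)   [S → { }]
({{{{}}{}}{}}S) => ({{{{}}{}}{}}{})   [S → { }]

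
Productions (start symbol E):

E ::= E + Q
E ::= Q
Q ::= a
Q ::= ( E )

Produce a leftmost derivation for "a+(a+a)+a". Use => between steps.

E => E+Q => E+Q+Q => Q+Q+Q => a+Q+Q => a+(E)+Q => a+(E+Q)+Q => a+(Q+Q)+Q => a+(a+Q)+Q => a+(a+a)+Q => a+(a+a)+a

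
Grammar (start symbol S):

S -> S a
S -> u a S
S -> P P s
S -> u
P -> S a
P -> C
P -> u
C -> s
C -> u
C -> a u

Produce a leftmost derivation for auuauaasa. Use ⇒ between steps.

S ⇒ Sa ⇒ PPsa ⇒ CPsa ⇒ auPsa ⇒ auSasa ⇒ auSaasa ⇒ auuaSaasa ⇒ auuauaasa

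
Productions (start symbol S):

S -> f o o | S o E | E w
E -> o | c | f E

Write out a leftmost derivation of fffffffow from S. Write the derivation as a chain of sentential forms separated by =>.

S => Ew   [S -> E w]
Ew => fEw   [E -> f E]
fEw => ffEw   [E -> f E]
ffEw => fffEw   [E -> f E]
fffEw => ffffEw   [E -> f E]
ffffEw => fffffEw   [E -> f E]
fffffEw => ffffffEw   [E -> f E]
ffffffEw => fffffffEw   [E -> f E]
fffffffEw => fffffffow   [E -> o]

S => Ew => fEw => ffEw => fffEw => ffffEw => fffffEw => ffffffEw => fffffffEw => fffffffow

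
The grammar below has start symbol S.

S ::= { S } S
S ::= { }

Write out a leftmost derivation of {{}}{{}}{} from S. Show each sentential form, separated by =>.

S=>{S}S=>{{}}S=>{{}}{S}S=>{{}}{{}}S=>{{}}{{}}{}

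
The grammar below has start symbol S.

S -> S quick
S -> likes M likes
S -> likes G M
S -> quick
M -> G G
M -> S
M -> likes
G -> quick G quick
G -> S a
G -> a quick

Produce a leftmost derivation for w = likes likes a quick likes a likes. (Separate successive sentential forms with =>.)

S => likes G M   [S -> likes G M]
likes G M => likes S a M   [G -> S a]
likes S a M => likes likes G M a M   [S -> likes G M]
likes likes G M a M => likes likes a quick M a M   [G -> a quick]
likes likes a quick M a M => likes likes a quick likes a M   [M -> likes]
likes likes a quick likes a M => likes likes a quick likes a likes   [M -> likes]

S => likes G M => likes S a M => likes likes G M a M => likes likes a quick M a M => likes likes a quick likes a M => likes likes a quick likes a likes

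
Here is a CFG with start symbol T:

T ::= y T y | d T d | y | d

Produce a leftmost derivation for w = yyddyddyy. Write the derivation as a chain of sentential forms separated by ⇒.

T⇒yTy⇒yyTyy⇒yydTdyy⇒yyddTddyy⇒yyddyddyy

T ⇒ yTy   [T ::= y T y]
yTy ⇒ yyTyy   [T ::= y T y]
yyTyy ⇒ yydTdyy   [T ::= d T d]
yydTdyy ⇒ yyddTddyy   [T ::= d T d]
yyddTddyy ⇒ yyddyddyy   [T ::= y]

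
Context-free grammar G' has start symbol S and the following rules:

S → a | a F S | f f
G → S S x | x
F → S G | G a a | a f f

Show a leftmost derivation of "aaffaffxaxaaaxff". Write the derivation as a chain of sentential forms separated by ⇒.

S ⇒ aFS ⇒ aSGS ⇒ aaFSGS ⇒ aaGaaSGS ⇒ aaSSxaaSGS ⇒ aaffSxaaSGS ⇒ aaffaFSxaaSGS ⇒ aaffaSGSxaaSGS ⇒ aaffaffGSxaaSGS ⇒ aaffaffxSxaaSGS ⇒ aaffaffxaxaaSGS ⇒ aaffaffxaxaaaGS ⇒ aaffaffxaxaaaxS ⇒ aaffaffxaxaaaxff

S ⇒ aFS   [S → a F S]
aFS ⇒ aSGS   [F → S G]
aSGS ⇒ aaFSGS   [S → a F S]
aaFSGS ⇒ aaGaaSGS   [F → G a a]
aaGaaSGS ⇒ aaSSxaaSGS   [G → S S x]
aaSSxaaSGS ⇒ aaffSxaaSGS   [S → f f]
aaffSxaaSGS ⇒ aaffaFSxaaSGS   [S → a F S]
aaffaFSxaaSGS ⇒ aaffaSGSxaaSGS   [F → S G]
aaffaSGSxaaSGS ⇒ aaffaffGSxaaSGS   [S → f f]
aaffaffGSxaaSGS ⇒ aaffaffxSxaaSGS   [G → x]
aaffaffxSxaaSGS ⇒ aaffaffxaxaaSGS   [S → a]
aaffaffxaxaaSGS ⇒ aaffaffxaxaaaGS   [S → a]
aaffaffxaxaaaGS ⇒ aaffaffxaxaaaxS   [G → x]
aaffaffxaxaaaxS ⇒ aaffaffxaxaaaxff   [S → f f]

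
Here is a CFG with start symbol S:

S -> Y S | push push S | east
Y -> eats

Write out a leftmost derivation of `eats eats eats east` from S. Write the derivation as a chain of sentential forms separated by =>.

S => Y S => eats S => eats Y S => eats eats S => eats eats Y S => eats eats eats S => eats eats eats east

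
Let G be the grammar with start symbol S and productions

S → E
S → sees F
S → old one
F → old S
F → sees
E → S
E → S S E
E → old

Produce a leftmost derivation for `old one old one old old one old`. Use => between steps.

S => E => S S E => E S E => S S E S E => old one S E S E => old one old one E S E => old one old one old S E => old one old one old old one E => old one old one old old one old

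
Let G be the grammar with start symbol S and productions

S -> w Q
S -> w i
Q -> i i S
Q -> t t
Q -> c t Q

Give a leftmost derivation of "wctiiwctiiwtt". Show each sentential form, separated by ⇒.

S ⇒ wQ ⇒ wctQ ⇒ wctiiS ⇒ wctiiwQ ⇒ wctiiwctQ ⇒ wctiiwctiiS ⇒ wctiiwctiiwQ ⇒ wctiiwctiiwtt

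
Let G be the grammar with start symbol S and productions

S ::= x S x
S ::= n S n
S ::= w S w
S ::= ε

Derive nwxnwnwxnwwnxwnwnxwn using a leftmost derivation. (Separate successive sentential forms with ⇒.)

S ⇒ nSn ⇒ nwSwn ⇒ nwxSxwn ⇒ nwxnSnxwn ⇒ nwxnwSwnxwn ⇒ nwxnwnSnwnxwn ⇒ nwxnwnwSwnwnxwn ⇒ nwxnwnwxSxwnwnxwn ⇒ nwxnwnwxnSnxwnwnxwn ⇒ nwxnwnwxnwSwnxwnwnxwn ⇒ nwxnwnwxnwwnxwnwnxwn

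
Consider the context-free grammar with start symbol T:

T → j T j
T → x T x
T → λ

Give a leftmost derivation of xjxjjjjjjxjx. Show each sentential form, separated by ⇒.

T ⇒ xTx ⇒ xjTjx ⇒ xjxTxjx ⇒ xjxjTjxjx ⇒ xjxjjTjjxjx ⇒ xjxjjjTjjjxjx ⇒ xjxjjjjjjxjx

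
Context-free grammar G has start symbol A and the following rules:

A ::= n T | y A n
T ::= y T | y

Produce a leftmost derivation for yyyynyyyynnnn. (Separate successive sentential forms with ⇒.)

A⇒yAn⇒yyAnn⇒yyyAnnn⇒yyyyAnnnn⇒yyyynTnnnn⇒yyyynyTnnnn⇒yyyynyyTnnnn⇒yyyynyyyTnnnn⇒yyyynyyyynnnn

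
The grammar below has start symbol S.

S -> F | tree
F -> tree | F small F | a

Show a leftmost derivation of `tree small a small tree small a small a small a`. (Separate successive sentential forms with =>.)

S => F => F small F => F small F small F => F small F small F small F => F small F small F small F small F => F small F small F small F small F small F => tree small F small F small F small F small F => tree small a small F small F small F small F => tree small a small tree small F small F small F => tree small a small tree small a small F small F => tree small a small tree small a small a small F => tree small a small tree small a small a small a

S => F   [S -> F]
F => F small F   [F -> F small F]
F small F => F small F small F   [F -> F small F]
F small F small F => F small F small F small F   [F -> F small F]
F small F small F small F => F small F small F small F small F   [F -> F small F]
F small F small F small F small F => F small F small F small F small F small F   [F -> F small F]
F small F small F small F small F small F => tree small F small F small F small F small F   [F -> tree]
tree small F small F small F small F small F => tree small a small F small F small F small F   [F -> a]
tree small a small F small F small F small F => tree small a small tree small F small F small F   [F -> tree]
tree small a small tree small F small F small F => tree small a small tree small a small F small F   [F -> a]
tree small a small tree small a small F small F => tree small a small tree small a small a small F   [F -> a]
tree small a small tree small a small a small F => tree small a small tree small a small a small a   [F -> a]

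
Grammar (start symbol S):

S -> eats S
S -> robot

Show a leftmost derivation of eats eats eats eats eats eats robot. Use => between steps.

S => eats S => eats eats S => eats eats eats S => eats eats eats eats S => eats eats eats eats eats S => eats eats eats eats eats eats S => eats eats eats eats eats eats robot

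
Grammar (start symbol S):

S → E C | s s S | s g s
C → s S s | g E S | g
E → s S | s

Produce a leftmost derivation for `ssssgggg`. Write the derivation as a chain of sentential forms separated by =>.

S => EC => sSC => sECC => ssSCC => ssECCC => sssSCCC => sssECCCC => ssssCCCC => ssssgCCC => ssssggCC => ssssgggC => ssssgggg

S => EC   [S → E C]
EC => sSC   [E → s S]
sSC => sECC   [S → E C]
sECC => ssSCC   [E → s S]
ssSCC => ssECCC   [S → E C]
ssECCC => sssSCCC   [E → s S]
sssSCCC => sssECCCC   [S → E C]
sssECCCC => ssssCCCC   [E → s]
ssssCCCC => ssssgCCC   [C → g]
ssssgCCC => ssssggCC   [C → g]
ssssggCC => ssssgggC   [C → g]
ssssgggC => ssssgggg   [C → g]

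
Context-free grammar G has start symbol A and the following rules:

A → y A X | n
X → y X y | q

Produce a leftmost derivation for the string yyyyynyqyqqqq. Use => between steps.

A => yAX => yyAXX => yyyAXXX => yyyyAXXXX => yyyyyAXXXXX => yyyyynXXXXX => yyyyynyXyXXXX => yyyyynyqyXXXX => yyyyynyqyqXXX => yyyyynyqyqqXX => yyyyynyqyqqqX => yyyyynyqyqqqq

A => yAX   [A → y A X]
yAX => yyAXX   [A → y A X]
yyAXX => yyyAXXX   [A → y A X]
yyyAXXX => yyyyAXXXX   [A → y A X]
yyyyAXXXX => yyyyyAXXXXX   [A → y A X]
yyyyyAXXXXX => yyyyynXXXXX   [A → n]
yyyyynXXXXX => yyyyynyXyXXXX   [X → y X y]
yyyyynyXyXXXX => yyyyynyqyXXXX   [X → q]
yyyyynyqyXXXX => yyyyynyqyqXXX   [X → q]
yyyyynyqyqXXX => yyyyynyqyqqXX   [X → q]
yyyyynyqyqqXX => yyyyynyqyqqqX   [X → q]
yyyyynyqyqqqX => yyyyynyqyqqqq   [X → q]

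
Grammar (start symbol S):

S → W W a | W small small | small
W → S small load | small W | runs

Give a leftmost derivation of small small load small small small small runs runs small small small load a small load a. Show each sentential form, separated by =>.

S => W W a => S small load W a => small small load W a => small small load S small load a => small small load W W a small load a => small small load small W W a small load a => small small load small small W W a small load a => small small load small small small W W a small load a => small small load small small small small W W a small load a => small small load small small small small runs W a small load a => small small load small small small small runs S small load a small load a => small small load small small small small runs W small small small load a small load a => small small load small small small small runs runs small small small load a small load a

S => W W a   [S → W W a]
W W a => S small load W a   [W → S small load]
S small load W a => small small load W a   [S → small]
small small load W a => small small load S small load a   [W → S small load]
small small load S small load a => small small load W W a small load a   [S → W W a]
small small load W W a small load a => small small load small W W a small load a   [W → small W]
small small load small W W a small load a => small small load small small W W a small load a   [W → small W]
small small load small small W W a small load a => small small load small small small W W a small load a   [W → small W]
small small load small small small W W a small load a => small small load small small small small W W a small load a   [W → small W]
small small load small small small small W W a small load a => small small load small small small small runs W a small load a   [W → runs]
small small load small small small small runs W a small load a => small small load small small small small runs S small load a small load a   [W → S small load]
small small load small small small small runs S small load a small load a => small small load small small small small runs W small small small load a small load a   [S → W small small]
small small load small small small small runs W small small small load a small load a => small small load small small small small runs runs small small small load a small load a   [W → runs]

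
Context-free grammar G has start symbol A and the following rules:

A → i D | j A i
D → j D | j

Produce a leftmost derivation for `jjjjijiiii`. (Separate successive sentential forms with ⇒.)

A ⇒ jAi   [A → j A i]
jAi ⇒ jjAii   [A → j A i]
jjAii ⇒ jjjAiii   [A → j A i]
jjjAiii ⇒ jjjjAiiii   [A → j A i]
jjjjAiiii ⇒ jjjjiDiiii   [A → i D]
jjjjiDiiii ⇒ jjjjijiiii   [D → j]

A⇒jAi⇒jjAii⇒jjjAiii⇒jjjjAiiii⇒jjjjiDiiii⇒jjjjijiiii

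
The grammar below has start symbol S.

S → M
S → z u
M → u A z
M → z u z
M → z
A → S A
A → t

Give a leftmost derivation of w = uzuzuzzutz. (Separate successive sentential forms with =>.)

S => M => uAz => uSAz => uzuAz => uzuSAz => uzuzuAz => uzuzuSAz => uzuzuMAz => uzuzuzAz => uzuzuzSAz => uzuzuzzuAz => uzuzuzzutz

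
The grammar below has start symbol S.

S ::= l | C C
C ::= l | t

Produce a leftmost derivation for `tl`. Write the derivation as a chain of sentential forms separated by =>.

S => CC => tC => tl

S => CC   [S ::= C C]
CC => tC   [C ::= t]
tC => tl   [C ::= l]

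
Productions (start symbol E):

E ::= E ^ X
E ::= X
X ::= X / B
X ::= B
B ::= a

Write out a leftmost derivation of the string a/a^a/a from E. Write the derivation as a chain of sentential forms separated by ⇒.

E ⇒ E^X ⇒ X^X ⇒ X/B^X ⇒ B/B^X ⇒ a/B^X ⇒ a/a^X ⇒ a/a^X/B ⇒ a/a^B/B ⇒ a/a^a/B ⇒ a/a^a/a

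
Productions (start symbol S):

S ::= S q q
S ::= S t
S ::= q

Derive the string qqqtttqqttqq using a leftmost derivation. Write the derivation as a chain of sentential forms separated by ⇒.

S ⇒ Sqq   [S ::= S q q]
Sqq ⇒ Stqq   [S ::= S t]
Stqq ⇒ Sttqq   [S ::= S t]
Sttqq ⇒ Sqqttqq   [S ::= S q q]
Sqqttqq ⇒ Stqqttqq   [S ::= S t]
Stqqttqq ⇒ Sttqqttqq   [S ::= S t]
Sttqqttqq ⇒ Stttqqttqq   [S ::= S t]
Stttqqttqq ⇒ Sqqtttqqttqq   [S ::= S q q]
Sqqtttqqttqq ⇒ qqqtttqqttqq   [S ::= q]

S ⇒ Sqq ⇒ Stqq ⇒ Sttqq ⇒ Sqqttqq ⇒ Stqqttqq ⇒ Sttqqttqq ⇒ Stttqqttqq ⇒ Sqqtttqqttqq ⇒ qqqtttqqttqq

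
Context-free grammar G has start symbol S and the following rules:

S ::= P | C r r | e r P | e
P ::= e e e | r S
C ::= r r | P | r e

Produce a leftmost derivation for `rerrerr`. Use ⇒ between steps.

S ⇒ Crr ⇒ Prr ⇒ rSrr ⇒ rerPrr ⇒ rerrSrr ⇒ rerrerr

S ⇒ Crr   [S ::= C r r]
Crr ⇒ Prr   [C ::= P]
Prr ⇒ rSrr   [P ::= r S]
rSrr ⇒ rerPrr   [S ::= e r P]
rerPrr ⇒ rerrSrr   [P ::= r S]
rerrSrr ⇒ rerrerr   [S ::= e]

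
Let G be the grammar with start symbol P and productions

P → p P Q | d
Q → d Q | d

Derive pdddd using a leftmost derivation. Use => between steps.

P => pPQ   [P → p P Q]
pPQ => pdQ   [P → d]
pdQ => pddQ   [Q → d Q]
pddQ => pdddQ   [Q → d Q]
pdddQ => pdddd   [Q → d]

P=>pPQ=>pdQ=>pddQ=>pdddQ=>pdddd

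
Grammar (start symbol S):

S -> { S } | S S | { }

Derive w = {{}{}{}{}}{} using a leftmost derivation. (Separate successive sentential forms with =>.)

S => SS => {S}S => {SS}S => {SSS}S => {SSSS}S => {{}SSS}S => {{}{}SS}S => {{}{}{}S}S => {{}{}{}{}}S => {{}{}{}{}}{}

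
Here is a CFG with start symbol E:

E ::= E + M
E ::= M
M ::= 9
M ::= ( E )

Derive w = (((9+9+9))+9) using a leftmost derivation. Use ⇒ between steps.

E⇒M⇒(E)⇒(E+M)⇒(M+M)⇒((E)+M)⇒((M)+M)⇒(((E))+M)⇒(((E+M))+M)⇒(((E+M+M))+M)⇒(((M+M+M))+M)⇒(((9+M+M))+M)⇒(((9+9+M))+M)⇒(((9+9+9))+M)⇒(((9+9+9))+9)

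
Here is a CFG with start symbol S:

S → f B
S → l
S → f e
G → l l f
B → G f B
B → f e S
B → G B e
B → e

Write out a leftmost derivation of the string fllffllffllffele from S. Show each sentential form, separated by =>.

S=>fB=>fGfB=>fllffB=>fllffGfB=>fllffllffB=>fllffllffGBe=>fllffllffllfBe=>fllffllffllffeSe=>fllffllffllffele

S => fB   [S → f B]
fB => fGfB   [B → G f B]
fGfB => fllffB   [G → l l f]
fllffB => fllffGfB   [B → G f B]
fllffGfB => fllffllffB   [G → l l f]
fllffllffB => fllffllffGBe   [B → G B e]
fllffllffGBe => fllffllffllfBe   [G → l l f]
fllffllffllfBe => fllffllffllffeSe   [B → f e S]
fllffllffllffeSe => fllffllffllffele   [S → l]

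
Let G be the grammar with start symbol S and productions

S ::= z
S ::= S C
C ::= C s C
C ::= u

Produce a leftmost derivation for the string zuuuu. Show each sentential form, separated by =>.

S => SC => SCC => SCCC => SCCCC => zCCCC => zuCCC => zuuCC => zuuuC => zuuuu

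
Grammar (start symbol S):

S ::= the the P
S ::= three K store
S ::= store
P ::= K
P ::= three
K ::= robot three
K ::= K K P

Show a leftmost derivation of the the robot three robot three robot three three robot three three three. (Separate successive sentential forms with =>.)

S => the the P   [S ::= the the P]
the the P => the the K   [P ::= K]
the the K => the the K K P   [K ::= K K P]
the the K K P => the the robot three K P   [K ::= robot three]
the the robot three K P => the the robot three K K P P   [K ::= K K P]
the the robot three K K P P => the the robot three K K P K P P   [K ::= K K P]
the the robot three K K P K P P => the the robot three robot three K P K P P   [K ::= robot three]
the the robot three robot three K P K P P => the the robot three robot three robot three P K P P   [K ::= robot three]
the the robot three robot three robot three P K P P => the the robot three robot three robot three three K P P   [P ::= three]
the the robot three robot three robot three three K P P => the the robot three robot three robot three three robot three P P   [K ::= robot three]
the the robot three robot three robot three three robot three P P => the the robot three robot three robot three three robot three three P   [P ::= three]
the the robot three robot three robot three three robot three three P => the the robot three robot three robot three three robot three three three   [P ::= three]

S => the the P => the the K => the the K K P => the the robot three K P => the the robot three K K P P => the the robot three K K P K P P => the the robot three robot three K P K P P => the the robot three robot three robot three P K P P => the the robot three robot three robot three three K P P => the the robot three robot three robot three three robot three P P => the the robot three robot three robot three three robot three three P => the the robot three robot three robot three three robot three three three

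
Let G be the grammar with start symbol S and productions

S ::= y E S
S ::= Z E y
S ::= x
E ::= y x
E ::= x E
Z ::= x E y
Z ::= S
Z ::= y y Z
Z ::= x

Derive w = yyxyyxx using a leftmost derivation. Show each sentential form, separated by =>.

S => yES => yyxS => yyxyES => yyxyyxS => yyxyyxx

S => yES   [S ::= y E S]
yES => yyxS   [E ::= y x]
yyxS => yyxyES   [S ::= y E S]
yyxyES => yyxyyxS   [E ::= y x]
yyxyyxS => yyxyyxx   [S ::= x]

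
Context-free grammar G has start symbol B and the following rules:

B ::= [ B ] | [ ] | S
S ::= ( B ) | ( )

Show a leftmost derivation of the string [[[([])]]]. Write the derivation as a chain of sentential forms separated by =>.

B => [B]   [B ::= [ B ]]
[B] => [[B]]   [B ::= [ B ]]
[[B]] => [[[B]]]   [B ::= [ B ]]
[[[B]]] => [[[S]]]   [B ::= S]
[[[S]]] => [[[(B)]]]   [S ::= ( B )]
[[[(B)]]] => [[[([])]]]   [B ::= [ ]]

B => [B] => [[B]] => [[[B]]] => [[[S]]] => [[[(B)]]] => [[[([])]]]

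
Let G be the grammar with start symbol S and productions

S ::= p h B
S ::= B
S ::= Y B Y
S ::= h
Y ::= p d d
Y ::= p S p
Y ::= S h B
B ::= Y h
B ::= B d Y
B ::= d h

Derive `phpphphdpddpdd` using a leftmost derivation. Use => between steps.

S => YBY => pSpBY => phpBY => phpBdYY => phpYhdYY => phppSphdYY => phpphphdYY => phpphphdpddY => phpphphdpddpdd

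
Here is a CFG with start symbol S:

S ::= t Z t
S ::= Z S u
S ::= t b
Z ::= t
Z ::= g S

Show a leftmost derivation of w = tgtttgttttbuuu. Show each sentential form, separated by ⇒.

S ⇒ ZSu ⇒ tSu ⇒ tZSuu ⇒ tgSSuu ⇒ tgtZtSuu ⇒ tgtttSuu ⇒ tgtttZSuuu ⇒ tgtttgSSuuu ⇒ tgtttgtZtSuuu ⇒ tgtttgtttSuuu ⇒ tgtttgttttbuuu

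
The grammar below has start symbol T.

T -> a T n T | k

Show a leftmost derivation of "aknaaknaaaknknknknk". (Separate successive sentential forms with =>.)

T => aTnT => aknT => aknaTnT => aknaaTnTnT => aknaaknTnT => aknaaknaTnTnT => aknaaknaaTnTnTnT => aknaaknaaaTnTnTnTnT => aknaaknaaaknTnTnTnT => aknaaknaaaknknTnTnT => aknaaknaaaknknknTnT => aknaaknaaaknknknknT => aknaaknaaaknknknknk

T => aTnT   [T -> a T n T]
aTnT => aknT   [T -> k]
aknT => aknaTnT   [T -> a T n T]
aknaTnT => aknaaTnTnT   [T -> a T n T]
aknaaTnTnT => aknaaknTnT   [T -> k]
aknaaknTnT => aknaaknaTnTnT   [T -> a T n T]
aknaaknaTnTnT => aknaaknaaTnTnTnT   [T -> a T n T]
aknaaknaaTnTnTnT => aknaaknaaaTnTnTnTnT   [T -> a T n T]
aknaaknaaaTnTnTnTnT => aknaaknaaaknTnTnTnT   [T -> k]
aknaaknaaaknTnTnTnT => aknaaknaaaknknTnTnT   [T -> k]
aknaaknaaaknknTnTnT => aknaaknaaaknknknTnT   [T -> k]
aknaaknaaaknknknTnT => aknaaknaaaknknknknT   [T -> k]
aknaaknaaaknknknknT => aknaaknaaaknknknknk   [T -> k]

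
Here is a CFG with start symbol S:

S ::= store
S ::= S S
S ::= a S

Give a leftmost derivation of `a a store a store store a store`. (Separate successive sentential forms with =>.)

S => S S => S S S => a S S S => a a S S S => a a store S S => a a store a S S => a a store a S S S => a a store a store S S => a a store a store store S => a a store a store store a S => a a store a store store a store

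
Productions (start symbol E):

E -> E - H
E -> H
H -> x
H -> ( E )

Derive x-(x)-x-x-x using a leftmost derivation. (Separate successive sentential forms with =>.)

E => E-H   [E -> E - H]
E-H => E-H-H   [E -> E - H]
E-H-H => E-H-H-H   [E -> E - H]
E-H-H-H => E-H-H-H-H   [E -> E - H]
E-H-H-H-H => H-H-H-H-H   [E -> H]
H-H-H-H-H => x-H-H-H-H   [H -> x]
x-H-H-H-H => x-(E)-H-H-H   [H -> ( E )]
x-(E)-H-H-H => x-(H)-H-H-H   [E -> H]
x-(H)-H-H-H => x-(x)-H-H-H   [H -> x]
x-(x)-H-H-H => x-(x)-x-H-H   [H -> x]
x-(x)-x-H-H => x-(x)-x-x-H   [H -> x]
x-(x)-x-x-H => x-(x)-x-x-x   [H -> x]

E => E-H => E-H-H => E-H-H-H => E-H-H-H-H => H-H-H-H-H => x-H-H-H-H => x-(E)-H-H-H => x-(H)-H-H-H => x-(x)-H-H-H => x-(x)-x-H-H => x-(x)-x-x-H => x-(x)-x-x-x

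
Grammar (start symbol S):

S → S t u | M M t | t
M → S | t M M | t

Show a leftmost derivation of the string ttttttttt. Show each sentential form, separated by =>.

S => MMt => SMt => MMtMt => tMMMtMt => tSMMtMt => tMMtMMtMt => tSMtMMtMt => ttMtMMtMt => ttttMMtMt => tttttMtMt => tttttttMt => ttttttttt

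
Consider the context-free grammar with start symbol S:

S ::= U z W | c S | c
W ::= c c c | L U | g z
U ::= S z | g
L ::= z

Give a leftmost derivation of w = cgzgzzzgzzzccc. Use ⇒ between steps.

S ⇒ UzW ⇒ SzzW ⇒ UzWzzW ⇒ SzzWzzW ⇒ cSzzWzzW ⇒ cUzWzzWzzW ⇒ cgzWzzWzzW ⇒ cgzgzzzWzzW ⇒ cgzgzzzgzzzW ⇒ cgzgzzzgzzzccc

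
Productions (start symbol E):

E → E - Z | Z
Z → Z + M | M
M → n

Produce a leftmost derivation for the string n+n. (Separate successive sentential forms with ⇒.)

E⇒Z⇒Z+M⇒M+M⇒n+M⇒n+n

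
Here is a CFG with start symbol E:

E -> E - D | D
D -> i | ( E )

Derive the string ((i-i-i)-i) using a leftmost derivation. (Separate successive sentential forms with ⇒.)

E⇒D⇒(E)⇒(E-D)⇒(D-D)⇒((E)-D)⇒((E-D)-D)⇒((E-D-D)-D)⇒((D-D-D)-D)⇒((i-D-D)-D)⇒((i-i-D)-D)⇒((i-i-i)-D)⇒((i-i-i)-i)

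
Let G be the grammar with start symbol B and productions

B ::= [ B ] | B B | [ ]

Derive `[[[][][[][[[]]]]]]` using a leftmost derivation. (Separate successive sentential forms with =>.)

B => [B]   [B ::= [ B ]]
[B] => [[B]]   [B ::= [ B ]]
[[B]] => [[BB]]   [B ::= B B]
[[BB]] => [[[]B]]   [B ::= [ ]]
[[[]B]] => [[[]BB]]   [B ::= B B]
[[[]BB]] => [[[][]B]]   [B ::= [ ]]
[[[][]B]] => [[[][][B]]]   [B ::= [ B ]]
[[[][][B]]] => [[[][][BB]]]   [B ::= B B]
[[[][][BB]]] => [[[][][[]B]]]   [B ::= [ ]]
[[[][][[]B]]] => [[[][][[][B]]]]   [B ::= [ B ]]
[[[][][[][B]]]] => [[[][][[][[B]]]]]   [B ::= [ B ]]
[[[][][[][[B]]]]] => [[[][][[][[[]]]]]]   [B ::= [ ]]

B => [B] => [[B]] => [[BB]] => [[[]B]] => [[[]BB]] => [[[][]B]] => [[[][][B]]] => [[[][][BB]]] => [[[][][[]B]]] => [[[][][[][B]]]] => [[[][][[][[B]]]]] => [[[][][[][[[]]]]]]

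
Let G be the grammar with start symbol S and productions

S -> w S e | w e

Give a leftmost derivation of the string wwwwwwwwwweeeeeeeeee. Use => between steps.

S => wSe   [S -> w S e]
wSe => wwSee   [S -> w S e]
wwSee => wwwSeee   [S -> w S e]
wwwSeee => wwwwSeeee   [S -> w S e]
wwwwSeeee => wwwwwSeeeee   [S -> w S e]
wwwwwSeeeee => wwwwwwSeeeeee   [S -> w S e]
wwwwwwSeeeeee => wwwwwwwSeeeeeee   [S -> w S e]
wwwwwwwSeeeeeee => wwwwwwwwSeeeeeeee   [S -> w S e]
wwwwwwwwSeeeeeeee => wwwwwwwwwSeeeeeeeee   [S -> w S e]
wwwwwwwwwSeeeeeeeee => wwwwwwwwwweeeeeeeeee   [S -> w e]

S=>wSe=>wwSee=>wwwSeee=>wwwwSeeee=>wwwwwSeeeee=>wwwwwwSeeeeee=>wwwwwwwSeeeeeee=>wwwwwwwwSeeeeeeee=>wwwwwwwwwSeeeeeeeee=>wwwwwwwwwweeeeeeeeee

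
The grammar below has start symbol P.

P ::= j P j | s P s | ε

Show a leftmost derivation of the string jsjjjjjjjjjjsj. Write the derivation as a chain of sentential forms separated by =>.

P => jPj => jsPsj => jsjPjsj => jsjjPjjsj => jsjjjPjjjsj => jsjjjjPjjjjsj => jsjjjjjPjjjjjsj => jsjjjjjjjjjjsj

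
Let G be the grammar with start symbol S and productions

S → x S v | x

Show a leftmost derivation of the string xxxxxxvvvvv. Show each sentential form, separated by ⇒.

S ⇒ xSv ⇒ xxSvv ⇒ xxxSvvv ⇒ xxxxSvvvv ⇒ xxxxxSvvvvv ⇒ xxxxxxvvvvv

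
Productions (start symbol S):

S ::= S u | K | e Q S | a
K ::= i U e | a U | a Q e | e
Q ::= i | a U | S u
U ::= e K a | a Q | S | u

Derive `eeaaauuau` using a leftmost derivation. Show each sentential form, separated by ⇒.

S ⇒ Su   [S ::= S u]
Su ⇒ eQSu   [S ::= e Q S]
eQSu ⇒ eSuSu   [Q ::= S u]
eSuSu ⇒ eeQSuSu   [S ::= e Q S]
eeQSuSu ⇒ eeaUSuSu   [Q ::= a U]
eeaUSuSu ⇒ eeaSSuSu   [U ::= S]
eeaSSuSu ⇒ eeaaSuSu   [S ::= a]
eeaaSuSu ⇒ eeaaSuuSu   [S ::= S u]
eeaaSuuSu ⇒ eeaaauuSu   [S ::= a]
eeaaauuSu ⇒ eeaaauuau   [S ::= a]

S⇒Su⇒eQSu⇒eSuSu⇒eeQSuSu⇒eeaUSuSu⇒eeaSSuSu⇒eeaaSuSu⇒eeaaSuuSu⇒eeaaauuSu⇒eeaaauuau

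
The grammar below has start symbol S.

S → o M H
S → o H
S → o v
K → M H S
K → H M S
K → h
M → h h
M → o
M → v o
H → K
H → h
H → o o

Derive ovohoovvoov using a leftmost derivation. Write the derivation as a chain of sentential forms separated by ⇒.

S⇒oMH⇒ovoH⇒ovoK⇒ovoHMS⇒ovoKMS⇒ovoHMSMS⇒ovoKMSMS⇒ovohMSMS⇒ovohoSMS⇒ovohoovMS⇒ovohoovvoS⇒ovohoovvoov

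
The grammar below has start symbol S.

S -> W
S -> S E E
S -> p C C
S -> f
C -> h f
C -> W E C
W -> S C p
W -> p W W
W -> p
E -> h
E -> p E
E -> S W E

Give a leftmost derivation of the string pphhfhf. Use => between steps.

S=>pCC=>pWECC=>ppECC=>pphCC=>pphhfC=>pphhfhf

S => pCC   [S -> p C C]
pCC => pWECC   [C -> W E C]
pWECC => ppECC   [W -> p]
ppECC => pphCC   [E -> h]
pphCC => pphhfC   [C -> h f]
pphhfC => pphhfhf   [C -> h f]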